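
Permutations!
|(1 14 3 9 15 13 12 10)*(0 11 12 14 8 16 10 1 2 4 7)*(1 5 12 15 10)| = 66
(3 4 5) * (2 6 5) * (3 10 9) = (2 6 5 10 9 3 4) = [0, 1, 6, 4, 2, 10, 5, 7, 8, 3, 9]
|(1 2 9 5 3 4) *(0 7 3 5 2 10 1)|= |(0 7 3 4)(1 10)(2 9)|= 4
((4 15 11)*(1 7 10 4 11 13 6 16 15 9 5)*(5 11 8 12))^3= (1 4 8)(5 10 11)(6 13 15 16)(7 9 12)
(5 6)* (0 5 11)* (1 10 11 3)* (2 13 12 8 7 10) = (0 5 6 3 1 2 13 12 8 7 10 11) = [5, 2, 13, 1, 4, 6, 3, 10, 7, 9, 11, 0, 8, 12]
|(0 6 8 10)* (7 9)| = |(0 6 8 10)(7 9)| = 4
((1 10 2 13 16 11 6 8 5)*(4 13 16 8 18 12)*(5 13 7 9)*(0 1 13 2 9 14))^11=((0 1 10 9 5 13 8 2 16 11 6 18 12 4 7 14))^11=(0 18 8 1 12 2 10 4 16 9 7 11 5 14 6 13)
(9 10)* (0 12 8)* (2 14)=(0 12 8)(2 14)(9 10)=[12, 1, 14, 3, 4, 5, 6, 7, 0, 10, 9, 11, 8, 13, 2]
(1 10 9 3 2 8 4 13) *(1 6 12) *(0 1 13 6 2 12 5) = (0 1 10 9 3 12 13 2 8 4 6 5) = [1, 10, 8, 12, 6, 0, 5, 7, 4, 3, 9, 11, 13, 2]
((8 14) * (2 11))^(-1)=(2 11)(8 14)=((2 11)(8 14))^(-1)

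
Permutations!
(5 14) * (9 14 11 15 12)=(5 11 15 12 9 14)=[0, 1, 2, 3, 4, 11, 6, 7, 8, 14, 10, 15, 9, 13, 5, 12]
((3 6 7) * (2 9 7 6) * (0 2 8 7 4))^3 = (0 4 9 2)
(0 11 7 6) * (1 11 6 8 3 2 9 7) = [6, 11, 9, 2, 4, 5, 0, 8, 3, 7, 10, 1] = (0 6)(1 11)(2 9 7 8 3)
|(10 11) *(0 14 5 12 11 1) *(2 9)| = 14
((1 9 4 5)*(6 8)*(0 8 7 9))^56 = (9)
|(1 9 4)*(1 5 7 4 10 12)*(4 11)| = 4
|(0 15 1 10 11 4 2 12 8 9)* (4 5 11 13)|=10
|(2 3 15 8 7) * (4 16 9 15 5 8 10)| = 5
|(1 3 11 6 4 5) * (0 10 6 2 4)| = |(0 10 6)(1 3 11 2 4 5)| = 6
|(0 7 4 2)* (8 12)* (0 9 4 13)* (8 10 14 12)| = 3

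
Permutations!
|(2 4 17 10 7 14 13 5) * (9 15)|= 8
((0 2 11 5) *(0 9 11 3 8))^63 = ((0 2 3 8)(5 9 11))^63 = (11)(0 8 3 2)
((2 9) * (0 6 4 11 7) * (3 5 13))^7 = (0 4 7 6 11)(2 9)(3 5 13) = ((0 6 4 11 7)(2 9)(3 5 13))^7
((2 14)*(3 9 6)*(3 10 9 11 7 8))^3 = ((2 14)(3 11 7 8)(6 10 9))^3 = (2 14)(3 8 7 11)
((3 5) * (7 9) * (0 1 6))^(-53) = (0 1 6)(3 5)(7 9)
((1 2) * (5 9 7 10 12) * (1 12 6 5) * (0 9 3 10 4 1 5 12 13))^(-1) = ((0 9 7 4 1 2 13)(3 10 6 12 5))^(-1) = (0 13 2 1 4 7 9)(3 5 12 6 10)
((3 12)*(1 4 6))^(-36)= (12)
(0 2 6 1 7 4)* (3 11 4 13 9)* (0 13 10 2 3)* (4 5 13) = (0 3 11 5 13 9)(1 7 10 2 6) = [3, 7, 6, 11, 4, 13, 1, 10, 8, 0, 2, 5, 12, 9]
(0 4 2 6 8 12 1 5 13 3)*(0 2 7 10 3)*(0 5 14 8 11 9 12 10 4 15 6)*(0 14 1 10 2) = (0 15 6 11 9 12 10 3)(2 14 8)(4 7)(5 13) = [15, 1, 14, 0, 7, 13, 11, 4, 2, 12, 3, 9, 10, 5, 8, 6]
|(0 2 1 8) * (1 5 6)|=|(0 2 5 6 1 8)|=6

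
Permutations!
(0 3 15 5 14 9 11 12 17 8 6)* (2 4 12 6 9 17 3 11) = (0 11 6)(2 4 12 3 15 5 14 17 8 9) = [11, 1, 4, 15, 12, 14, 0, 7, 9, 2, 10, 6, 3, 13, 17, 5, 16, 8]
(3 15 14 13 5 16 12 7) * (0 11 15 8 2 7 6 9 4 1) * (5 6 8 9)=[11, 0, 7, 9, 1, 16, 5, 3, 2, 4, 10, 15, 8, 6, 13, 14, 12]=(0 11 15 14 13 6 5 16 12 8 2 7 3 9 4 1)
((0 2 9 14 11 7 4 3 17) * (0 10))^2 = ((0 2 9 14 11 7 4 3 17 10))^2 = (0 9 11 4 17)(2 14 7 3 10)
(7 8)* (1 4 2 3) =(1 4 2 3)(7 8) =[0, 4, 3, 1, 2, 5, 6, 8, 7]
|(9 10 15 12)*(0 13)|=4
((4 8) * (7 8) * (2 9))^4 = ((2 9)(4 7 8))^4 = (9)(4 7 8)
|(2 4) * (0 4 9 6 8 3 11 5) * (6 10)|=|(0 4 2 9 10 6 8 3 11 5)|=10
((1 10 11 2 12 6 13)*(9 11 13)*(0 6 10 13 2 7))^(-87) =(0 11 6 7 9)(1 13)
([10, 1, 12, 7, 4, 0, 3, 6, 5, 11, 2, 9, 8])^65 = (0 5 8 12 2 10)(3 6 7)(9 11)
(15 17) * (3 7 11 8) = (3 7 11 8)(15 17) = [0, 1, 2, 7, 4, 5, 6, 11, 3, 9, 10, 8, 12, 13, 14, 17, 16, 15]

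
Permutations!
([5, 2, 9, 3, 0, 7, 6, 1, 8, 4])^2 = [7, 9, 4, 3, 5, 1, 6, 2, 8, 0]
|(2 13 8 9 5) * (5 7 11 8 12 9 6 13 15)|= |(2 15 5)(6 13 12 9 7 11 8)|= 21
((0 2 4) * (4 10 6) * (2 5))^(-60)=(10)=((0 5 2 10 6 4))^(-60)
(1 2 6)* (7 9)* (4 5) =(1 2 6)(4 5)(7 9) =[0, 2, 6, 3, 5, 4, 1, 9, 8, 7]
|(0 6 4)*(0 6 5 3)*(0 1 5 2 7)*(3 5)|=6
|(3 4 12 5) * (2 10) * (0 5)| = |(0 5 3 4 12)(2 10)| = 10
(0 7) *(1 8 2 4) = [7, 8, 4, 3, 1, 5, 6, 0, 2] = (0 7)(1 8 2 4)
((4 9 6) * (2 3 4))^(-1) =(2 6 9 4 3)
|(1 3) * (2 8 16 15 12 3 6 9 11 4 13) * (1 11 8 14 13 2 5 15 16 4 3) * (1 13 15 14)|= 30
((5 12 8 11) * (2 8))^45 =(12)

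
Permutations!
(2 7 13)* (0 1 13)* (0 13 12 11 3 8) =(0 1 12 11 3 8)(2 7 13) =[1, 12, 7, 8, 4, 5, 6, 13, 0, 9, 10, 3, 11, 2]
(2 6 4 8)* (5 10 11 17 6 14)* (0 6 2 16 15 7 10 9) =(0 6 4 8 16 15 7 10 11 17 2 14 5 9) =[6, 1, 14, 3, 8, 9, 4, 10, 16, 0, 11, 17, 12, 13, 5, 7, 15, 2]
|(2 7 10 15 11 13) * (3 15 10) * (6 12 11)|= 8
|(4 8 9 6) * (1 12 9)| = |(1 12 9 6 4 8)| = 6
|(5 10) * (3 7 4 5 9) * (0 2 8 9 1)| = 10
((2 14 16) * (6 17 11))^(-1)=((2 14 16)(6 17 11))^(-1)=(2 16 14)(6 11 17)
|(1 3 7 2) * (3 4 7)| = 4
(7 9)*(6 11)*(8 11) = (6 8 11)(7 9) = [0, 1, 2, 3, 4, 5, 8, 9, 11, 7, 10, 6]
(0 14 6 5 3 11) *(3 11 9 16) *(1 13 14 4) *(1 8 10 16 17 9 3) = (0 4 8 10 16 1 13 14 6 5 11)(9 17) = [4, 13, 2, 3, 8, 11, 5, 7, 10, 17, 16, 0, 12, 14, 6, 15, 1, 9]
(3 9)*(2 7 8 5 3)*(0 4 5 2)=(0 4 5 3 9)(2 7 8)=[4, 1, 7, 9, 5, 3, 6, 8, 2, 0]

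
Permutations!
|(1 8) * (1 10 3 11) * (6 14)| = |(1 8 10 3 11)(6 14)| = 10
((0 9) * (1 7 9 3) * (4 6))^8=(0 7 3 9 1)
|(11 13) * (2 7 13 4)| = |(2 7 13 11 4)| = 5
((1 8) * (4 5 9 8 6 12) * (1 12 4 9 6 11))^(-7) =(1 11)(4 6 5)(8 9 12)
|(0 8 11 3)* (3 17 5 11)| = 3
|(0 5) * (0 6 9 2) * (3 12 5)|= |(0 3 12 5 6 9 2)|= 7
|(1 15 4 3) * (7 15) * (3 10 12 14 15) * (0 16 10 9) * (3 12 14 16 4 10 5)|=6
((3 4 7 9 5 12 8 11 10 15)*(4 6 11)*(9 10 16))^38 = (3 11 9 12 4 10)(5 8 7 15 6 16)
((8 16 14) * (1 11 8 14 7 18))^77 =((1 11 8 16 7 18))^77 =(1 18 7 16 8 11)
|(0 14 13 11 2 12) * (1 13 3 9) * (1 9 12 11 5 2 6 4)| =|(0 14 3 12)(1 13 5 2 11 6 4)| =28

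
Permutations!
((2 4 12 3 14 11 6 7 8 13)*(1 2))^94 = ((1 2 4 12 3 14 11 6 7 8 13))^94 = (1 11 2 6 4 7 12 8 3 13 14)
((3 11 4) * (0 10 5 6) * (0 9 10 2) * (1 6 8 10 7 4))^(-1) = (0 2)(1 11 3 4 7 9 6)(5 10 8)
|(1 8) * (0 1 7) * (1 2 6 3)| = 7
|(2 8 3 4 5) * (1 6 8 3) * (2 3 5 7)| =15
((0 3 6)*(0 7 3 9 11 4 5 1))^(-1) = ((0 9 11 4 5 1)(3 6 7))^(-1) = (0 1 5 4 11 9)(3 7 6)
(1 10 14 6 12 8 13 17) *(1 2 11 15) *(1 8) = (1 10 14 6 12)(2 11 15 8 13 17) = [0, 10, 11, 3, 4, 5, 12, 7, 13, 9, 14, 15, 1, 17, 6, 8, 16, 2]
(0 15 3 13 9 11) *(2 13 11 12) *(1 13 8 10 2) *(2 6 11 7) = (0 15 3 7 2 8 10 6 11)(1 13 9 12) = [15, 13, 8, 7, 4, 5, 11, 2, 10, 12, 6, 0, 1, 9, 14, 3]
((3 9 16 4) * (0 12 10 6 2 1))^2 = (0 10 2)(1 12 6)(3 16)(4 9)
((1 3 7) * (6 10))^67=(1 3 7)(6 10)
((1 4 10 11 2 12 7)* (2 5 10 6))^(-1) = (1 7 12 2 6 4)(5 11 10)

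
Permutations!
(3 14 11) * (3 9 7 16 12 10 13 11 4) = [0, 1, 2, 14, 3, 5, 6, 16, 8, 7, 13, 9, 10, 11, 4, 15, 12] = (3 14 4)(7 16 12 10 13 11 9)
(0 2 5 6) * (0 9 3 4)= (0 2 5 6 9 3 4)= [2, 1, 5, 4, 0, 6, 9, 7, 8, 3]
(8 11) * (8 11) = (11) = [0, 1, 2, 3, 4, 5, 6, 7, 8, 9, 10, 11]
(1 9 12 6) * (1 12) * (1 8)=(1 9 8)(6 12)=[0, 9, 2, 3, 4, 5, 12, 7, 1, 8, 10, 11, 6]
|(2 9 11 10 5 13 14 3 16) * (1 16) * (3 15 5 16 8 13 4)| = 40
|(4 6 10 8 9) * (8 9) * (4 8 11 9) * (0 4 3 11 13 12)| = 10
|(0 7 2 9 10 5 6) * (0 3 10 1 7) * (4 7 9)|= 12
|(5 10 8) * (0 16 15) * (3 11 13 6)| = 12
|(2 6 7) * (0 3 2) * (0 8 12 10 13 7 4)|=|(0 3 2 6 4)(7 8 12 10 13)|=5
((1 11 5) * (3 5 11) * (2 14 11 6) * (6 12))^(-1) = (1 5 3)(2 6 12 11 14)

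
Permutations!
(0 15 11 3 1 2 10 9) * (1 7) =(0 15 11 3 7 1 2 10 9) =[15, 2, 10, 7, 4, 5, 6, 1, 8, 0, 9, 3, 12, 13, 14, 11]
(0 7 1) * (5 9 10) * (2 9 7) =[2, 0, 9, 3, 4, 7, 6, 1, 8, 10, 5] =(0 2 9 10 5 7 1)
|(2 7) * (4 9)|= 2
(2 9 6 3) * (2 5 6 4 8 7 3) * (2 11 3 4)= (2 9)(3 5 6 11)(4 8 7)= [0, 1, 9, 5, 8, 6, 11, 4, 7, 2, 10, 3]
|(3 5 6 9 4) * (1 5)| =6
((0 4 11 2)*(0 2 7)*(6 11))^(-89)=((0 4 6 11 7))^(-89)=(0 4 6 11 7)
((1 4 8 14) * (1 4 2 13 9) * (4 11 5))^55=(14)(1 9 13 2)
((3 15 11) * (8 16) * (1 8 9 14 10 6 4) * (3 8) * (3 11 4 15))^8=((1 11 8 16 9 14 10 6 15 4))^8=(1 15 10 9 8)(4 6 14 16 11)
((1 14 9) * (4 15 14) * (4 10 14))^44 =(15)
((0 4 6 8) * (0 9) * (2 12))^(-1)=((0 4 6 8 9)(2 12))^(-1)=(0 9 8 6 4)(2 12)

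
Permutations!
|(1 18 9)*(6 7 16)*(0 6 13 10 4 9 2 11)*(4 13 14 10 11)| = |(0 6 7 16 14 10 13 11)(1 18 2 4 9)| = 40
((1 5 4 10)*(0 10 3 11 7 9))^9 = (11)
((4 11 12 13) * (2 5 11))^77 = ((2 5 11 12 13 4))^77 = (2 4 13 12 11 5)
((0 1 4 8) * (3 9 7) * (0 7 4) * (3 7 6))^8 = ((0 1)(3 9 4 8 6))^8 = (3 8 9 6 4)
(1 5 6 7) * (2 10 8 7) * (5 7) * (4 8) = (1 7)(2 10 4 8 5 6) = [0, 7, 10, 3, 8, 6, 2, 1, 5, 9, 4]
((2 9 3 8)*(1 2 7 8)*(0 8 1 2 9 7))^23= ((0 8)(1 9 3 2 7))^23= (0 8)(1 2 9 7 3)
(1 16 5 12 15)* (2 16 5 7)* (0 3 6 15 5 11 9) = [3, 11, 16, 6, 4, 12, 15, 2, 8, 0, 10, 9, 5, 13, 14, 1, 7] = (0 3 6 15 1 11 9)(2 16 7)(5 12)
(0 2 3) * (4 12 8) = (0 2 3)(4 12 8) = [2, 1, 3, 0, 12, 5, 6, 7, 4, 9, 10, 11, 8]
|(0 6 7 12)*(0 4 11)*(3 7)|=|(0 6 3 7 12 4 11)|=7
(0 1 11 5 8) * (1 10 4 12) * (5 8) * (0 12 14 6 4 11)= (0 10 11 8 12 1)(4 14 6)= [10, 0, 2, 3, 14, 5, 4, 7, 12, 9, 11, 8, 1, 13, 6]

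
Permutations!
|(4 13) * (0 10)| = 2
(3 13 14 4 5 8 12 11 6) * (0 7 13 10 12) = (0 7 13 14 4 5 8)(3 10 12 11 6) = [7, 1, 2, 10, 5, 8, 3, 13, 0, 9, 12, 6, 11, 14, 4]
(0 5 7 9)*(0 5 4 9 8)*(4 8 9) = (0 8)(5 7 9) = [8, 1, 2, 3, 4, 7, 6, 9, 0, 5]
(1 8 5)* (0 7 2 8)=[7, 0, 8, 3, 4, 1, 6, 2, 5]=(0 7 2 8 5 1)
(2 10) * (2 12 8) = (2 10 12 8) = [0, 1, 10, 3, 4, 5, 6, 7, 2, 9, 12, 11, 8]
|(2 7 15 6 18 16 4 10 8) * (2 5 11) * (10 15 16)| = 11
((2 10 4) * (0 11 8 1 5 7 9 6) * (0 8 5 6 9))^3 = (0 7 5 11)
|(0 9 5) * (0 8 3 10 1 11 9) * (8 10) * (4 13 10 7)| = 8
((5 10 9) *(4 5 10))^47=((4 5)(9 10))^47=(4 5)(9 10)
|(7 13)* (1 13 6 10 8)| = 6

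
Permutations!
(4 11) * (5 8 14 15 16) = (4 11)(5 8 14 15 16) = [0, 1, 2, 3, 11, 8, 6, 7, 14, 9, 10, 4, 12, 13, 15, 16, 5]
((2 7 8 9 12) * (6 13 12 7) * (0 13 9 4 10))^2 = (0 12 6 7 4)(2 9 8 10 13)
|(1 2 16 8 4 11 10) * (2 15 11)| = 4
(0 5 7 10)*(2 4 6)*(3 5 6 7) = (0 6 2 4 7 10)(3 5) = [6, 1, 4, 5, 7, 3, 2, 10, 8, 9, 0]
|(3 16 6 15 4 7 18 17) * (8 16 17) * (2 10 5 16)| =10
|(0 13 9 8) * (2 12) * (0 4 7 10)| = |(0 13 9 8 4 7 10)(2 12)| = 14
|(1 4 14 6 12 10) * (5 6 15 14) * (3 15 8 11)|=30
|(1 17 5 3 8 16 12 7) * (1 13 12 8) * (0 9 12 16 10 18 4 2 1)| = |(0 9 12 7 13 16 8 10 18 4 2 1 17 5 3)| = 15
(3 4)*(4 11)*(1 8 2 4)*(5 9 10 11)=[0, 8, 4, 5, 3, 9, 6, 7, 2, 10, 11, 1]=(1 8 2 4 3 5 9 10 11)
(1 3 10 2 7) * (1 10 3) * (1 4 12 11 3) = (1 4 12 11 3)(2 7 10) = [0, 4, 7, 1, 12, 5, 6, 10, 8, 9, 2, 3, 11]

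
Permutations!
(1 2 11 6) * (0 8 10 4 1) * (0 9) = (0 8 10 4 1 2 11 6 9) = [8, 2, 11, 3, 1, 5, 9, 7, 10, 0, 4, 6]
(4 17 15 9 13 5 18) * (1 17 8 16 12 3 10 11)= (1 17 15 9 13 5 18 4 8 16 12 3 10 11)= [0, 17, 2, 10, 8, 18, 6, 7, 16, 13, 11, 1, 3, 5, 14, 9, 12, 15, 4]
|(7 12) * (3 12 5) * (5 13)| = 5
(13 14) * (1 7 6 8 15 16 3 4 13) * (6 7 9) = (1 9 6 8 15 16 3 4 13 14) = [0, 9, 2, 4, 13, 5, 8, 7, 15, 6, 10, 11, 12, 14, 1, 16, 3]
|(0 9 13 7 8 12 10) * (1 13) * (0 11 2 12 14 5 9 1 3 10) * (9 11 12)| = |(0 1 13 7 8 14 5 11 2 9 3 10 12)| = 13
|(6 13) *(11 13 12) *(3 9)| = 4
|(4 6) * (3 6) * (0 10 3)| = 5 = |(0 10 3 6 4)|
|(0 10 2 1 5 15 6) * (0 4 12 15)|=|(0 10 2 1 5)(4 12 15 6)|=20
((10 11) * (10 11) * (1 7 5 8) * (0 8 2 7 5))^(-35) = ((11)(0 8 1 5 2 7))^(-35) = (11)(0 8 1 5 2 7)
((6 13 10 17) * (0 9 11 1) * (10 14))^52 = (6 14 17 13 10) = ((0 9 11 1)(6 13 14 10 17))^52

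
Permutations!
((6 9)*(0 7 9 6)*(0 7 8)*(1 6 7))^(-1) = ((0 8)(1 6 7 9))^(-1) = (0 8)(1 9 7 6)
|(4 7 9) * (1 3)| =|(1 3)(4 7 9)| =6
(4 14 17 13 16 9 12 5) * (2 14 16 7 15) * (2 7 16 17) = [0, 1, 14, 3, 17, 4, 6, 15, 8, 12, 10, 11, 5, 16, 2, 7, 9, 13] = (2 14)(4 17 13 16 9 12 5)(7 15)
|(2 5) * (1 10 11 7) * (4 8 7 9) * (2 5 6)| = 14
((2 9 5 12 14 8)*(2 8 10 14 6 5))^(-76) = (14)(5 6 12)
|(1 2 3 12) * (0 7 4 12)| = 7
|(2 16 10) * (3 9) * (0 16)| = 4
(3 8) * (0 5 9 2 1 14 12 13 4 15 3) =[5, 14, 1, 8, 15, 9, 6, 7, 0, 2, 10, 11, 13, 4, 12, 3] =(0 5 9 2 1 14 12 13 4 15 3 8)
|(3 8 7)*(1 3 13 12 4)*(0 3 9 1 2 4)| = 6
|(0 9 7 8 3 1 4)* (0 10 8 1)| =8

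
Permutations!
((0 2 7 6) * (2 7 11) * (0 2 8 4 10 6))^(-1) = ((0 7)(2 11 8 4 10 6))^(-1) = (0 7)(2 6 10 4 8 11)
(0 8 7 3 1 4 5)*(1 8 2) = (0 2 1 4 5)(3 8 7) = [2, 4, 1, 8, 5, 0, 6, 3, 7]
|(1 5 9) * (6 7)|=6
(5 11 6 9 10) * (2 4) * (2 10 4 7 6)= (2 7 6 9 4 10 5 11)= [0, 1, 7, 3, 10, 11, 9, 6, 8, 4, 5, 2]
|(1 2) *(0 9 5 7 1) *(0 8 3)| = |(0 9 5 7 1 2 8 3)| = 8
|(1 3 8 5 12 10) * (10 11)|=7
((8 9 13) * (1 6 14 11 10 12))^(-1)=(1 12 10 11 14 6)(8 13 9)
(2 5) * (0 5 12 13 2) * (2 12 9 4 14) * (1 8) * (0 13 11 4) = [5, 8, 9, 3, 14, 13, 6, 7, 1, 0, 10, 4, 11, 12, 2] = (0 5 13 12 11 4 14 2 9)(1 8)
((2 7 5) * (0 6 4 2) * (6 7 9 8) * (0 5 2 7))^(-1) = (2 7 4 6 8 9)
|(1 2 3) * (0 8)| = |(0 8)(1 2 3)| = 6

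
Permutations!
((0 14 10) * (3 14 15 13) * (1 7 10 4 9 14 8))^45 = (0 1 13 10 8 15 7 3)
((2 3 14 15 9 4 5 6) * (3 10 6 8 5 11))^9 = (3 9)(4 14)(5 8)(11 15)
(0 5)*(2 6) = (0 5)(2 6) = [5, 1, 6, 3, 4, 0, 2]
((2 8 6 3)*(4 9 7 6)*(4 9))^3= ((2 8 9 7 6 3))^3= (2 7)(3 9)(6 8)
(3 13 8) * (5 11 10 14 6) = (3 13 8)(5 11 10 14 6) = [0, 1, 2, 13, 4, 11, 5, 7, 3, 9, 14, 10, 12, 8, 6]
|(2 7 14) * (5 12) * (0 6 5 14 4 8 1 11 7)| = |(0 6 5 12 14 2)(1 11 7 4 8)| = 30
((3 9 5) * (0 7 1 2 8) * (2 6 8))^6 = (9)(0 7 1 6 8)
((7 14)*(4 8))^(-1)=(4 8)(7 14)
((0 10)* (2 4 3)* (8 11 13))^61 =(0 10)(2 4 3)(8 11 13)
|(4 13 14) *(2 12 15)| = 3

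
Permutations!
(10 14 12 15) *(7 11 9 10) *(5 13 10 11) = [0, 1, 2, 3, 4, 13, 6, 5, 8, 11, 14, 9, 15, 10, 12, 7] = (5 13 10 14 12 15 7)(9 11)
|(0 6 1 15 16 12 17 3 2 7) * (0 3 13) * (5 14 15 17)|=|(0 6 1 17 13)(2 7 3)(5 14 15 16 12)|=15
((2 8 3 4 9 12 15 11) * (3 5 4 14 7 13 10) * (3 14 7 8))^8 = (2 4 13 15 8 3 9 10 11 5 7 12 14)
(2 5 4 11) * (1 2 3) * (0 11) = (0 11 3 1 2 5 4) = [11, 2, 5, 1, 0, 4, 6, 7, 8, 9, 10, 3]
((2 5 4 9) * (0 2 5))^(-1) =(0 2)(4 5 9)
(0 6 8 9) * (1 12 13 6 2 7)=(0 2 7 1 12 13 6 8 9)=[2, 12, 7, 3, 4, 5, 8, 1, 9, 0, 10, 11, 13, 6]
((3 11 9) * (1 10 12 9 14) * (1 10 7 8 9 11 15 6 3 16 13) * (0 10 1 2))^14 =(0 12 14 7 9 13)(1 8 16 2 10 11)(3 6 15)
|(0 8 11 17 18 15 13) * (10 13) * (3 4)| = |(0 8 11 17 18 15 10 13)(3 4)| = 8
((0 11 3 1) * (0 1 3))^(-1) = (0 11) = ((0 11))^(-1)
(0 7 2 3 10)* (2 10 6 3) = (0 7 10)(3 6) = [7, 1, 2, 6, 4, 5, 3, 10, 8, 9, 0]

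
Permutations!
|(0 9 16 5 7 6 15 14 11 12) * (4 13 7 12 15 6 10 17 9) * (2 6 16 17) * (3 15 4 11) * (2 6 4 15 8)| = |(0 11 15 14 3 8 2 4 13 7 10 6 16 5 12)(9 17)| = 30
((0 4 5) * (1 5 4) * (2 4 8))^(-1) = ((0 1 5)(2 4 8))^(-1) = (0 5 1)(2 8 4)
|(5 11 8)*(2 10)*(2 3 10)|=|(3 10)(5 11 8)|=6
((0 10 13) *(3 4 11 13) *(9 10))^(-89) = (0 10 4 13 9 3 11)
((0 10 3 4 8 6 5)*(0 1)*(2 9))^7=((0 10 3 4 8 6 5 1)(2 9))^7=(0 1 5 6 8 4 3 10)(2 9)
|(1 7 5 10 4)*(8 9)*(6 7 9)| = 8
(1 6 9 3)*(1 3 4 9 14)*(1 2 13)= (1 6 14 2 13)(4 9)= [0, 6, 13, 3, 9, 5, 14, 7, 8, 4, 10, 11, 12, 1, 2]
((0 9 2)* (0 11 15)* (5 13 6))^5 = ((0 9 2 11 15)(5 13 6))^5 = (15)(5 6 13)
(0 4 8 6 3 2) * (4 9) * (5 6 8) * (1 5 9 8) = (0 8 1 5 6 3 2)(4 9) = [8, 5, 0, 2, 9, 6, 3, 7, 1, 4]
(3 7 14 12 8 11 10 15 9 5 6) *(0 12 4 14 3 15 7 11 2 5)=(0 12 8 2 5 6 15 9)(3 11 10 7)(4 14)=[12, 1, 5, 11, 14, 6, 15, 3, 2, 0, 7, 10, 8, 13, 4, 9]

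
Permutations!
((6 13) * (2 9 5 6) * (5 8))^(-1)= (2 13 6 5 8 9)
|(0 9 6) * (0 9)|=2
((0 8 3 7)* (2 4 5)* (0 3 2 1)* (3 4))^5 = (0 4 2 1 7 8 5 3) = ((0 8 2 3 7 4 5 1))^5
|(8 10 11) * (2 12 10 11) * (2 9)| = 4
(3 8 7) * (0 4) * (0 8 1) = (0 4 8 7 3 1) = [4, 0, 2, 1, 8, 5, 6, 3, 7]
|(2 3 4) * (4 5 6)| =5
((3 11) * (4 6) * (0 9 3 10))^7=((0 9 3 11 10)(4 6))^7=(0 3 10 9 11)(4 6)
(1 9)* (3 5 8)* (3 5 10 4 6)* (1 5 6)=(1 9 5 8 6 3 10 4)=[0, 9, 2, 10, 1, 8, 3, 7, 6, 5, 4]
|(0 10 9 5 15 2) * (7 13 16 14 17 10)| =|(0 7 13 16 14 17 10 9 5 15 2)| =11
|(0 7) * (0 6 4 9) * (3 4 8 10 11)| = |(0 7 6 8 10 11 3 4 9)| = 9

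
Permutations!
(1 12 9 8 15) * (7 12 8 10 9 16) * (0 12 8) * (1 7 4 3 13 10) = (0 12 16 4 3 13 10 9 1)(7 8 15) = [12, 0, 2, 13, 3, 5, 6, 8, 15, 1, 9, 11, 16, 10, 14, 7, 4]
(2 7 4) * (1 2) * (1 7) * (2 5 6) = (1 5 6 2)(4 7) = [0, 5, 1, 3, 7, 6, 2, 4]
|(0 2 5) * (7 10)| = |(0 2 5)(7 10)| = 6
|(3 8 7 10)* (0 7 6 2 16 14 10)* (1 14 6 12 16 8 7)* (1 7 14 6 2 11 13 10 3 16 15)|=10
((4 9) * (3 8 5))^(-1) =(3 5 8)(4 9)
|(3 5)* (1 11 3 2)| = 5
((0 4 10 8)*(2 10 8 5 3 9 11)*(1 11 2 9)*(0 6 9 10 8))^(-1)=(0 4)(1 3 5 10 11)(2 9 6 8)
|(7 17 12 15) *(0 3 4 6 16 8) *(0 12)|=|(0 3 4 6 16 8 12 15 7 17)|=10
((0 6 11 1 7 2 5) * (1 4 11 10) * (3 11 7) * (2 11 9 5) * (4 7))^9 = (0 10 3 5 6 1 9)(7 11)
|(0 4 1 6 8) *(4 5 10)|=7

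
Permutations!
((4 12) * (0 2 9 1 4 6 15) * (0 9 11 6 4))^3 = (0 6 1 11 9 2 15)(4 12)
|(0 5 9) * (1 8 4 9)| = |(0 5 1 8 4 9)| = 6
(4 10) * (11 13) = (4 10)(11 13) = [0, 1, 2, 3, 10, 5, 6, 7, 8, 9, 4, 13, 12, 11]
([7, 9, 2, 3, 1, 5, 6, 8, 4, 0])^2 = (0 8 1)(4 9 7)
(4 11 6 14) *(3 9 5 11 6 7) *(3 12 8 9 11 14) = (3 11 7 12 8 9 5 14 4 6) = [0, 1, 2, 11, 6, 14, 3, 12, 9, 5, 10, 7, 8, 13, 4]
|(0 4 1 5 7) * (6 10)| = |(0 4 1 5 7)(6 10)| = 10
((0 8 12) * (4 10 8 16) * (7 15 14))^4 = ((0 16 4 10 8 12)(7 15 14))^4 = (0 8 4)(7 15 14)(10 16 12)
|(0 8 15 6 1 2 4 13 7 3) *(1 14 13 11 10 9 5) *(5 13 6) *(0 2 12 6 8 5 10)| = 16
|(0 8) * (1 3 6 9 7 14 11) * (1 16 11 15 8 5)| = 10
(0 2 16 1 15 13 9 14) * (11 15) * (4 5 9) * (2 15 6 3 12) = (0 15 13 4 5 9 14)(1 11 6 3 12 2 16) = [15, 11, 16, 12, 5, 9, 3, 7, 8, 14, 10, 6, 2, 4, 0, 13, 1]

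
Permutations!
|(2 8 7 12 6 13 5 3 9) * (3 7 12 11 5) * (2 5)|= |(2 8 12 6 13 3 9 5 7 11)|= 10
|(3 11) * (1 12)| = |(1 12)(3 11)| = 2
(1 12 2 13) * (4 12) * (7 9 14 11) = (1 4 12 2 13)(7 9 14 11) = [0, 4, 13, 3, 12, 5, 6, 9, 8, 14, 10, 7, 2, 1, 11]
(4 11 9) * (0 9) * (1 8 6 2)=(0 9 4 11)(1 8 6 2)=[9, 8, 1, 3, 11, 5, 2, 7, 6, 4, 10, 0]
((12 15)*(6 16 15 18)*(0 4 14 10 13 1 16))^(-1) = (0 6 18 12 15 16 1 13 10 14 4)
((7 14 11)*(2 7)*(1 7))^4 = ((1 7 14 11 2))^4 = (1 2 11 14 7)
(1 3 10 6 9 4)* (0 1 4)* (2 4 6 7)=(0 1 3 10 7 2 4 6 9)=[1, 3, 4, 10, 6, 5, 9, 2, 8, 0, 7]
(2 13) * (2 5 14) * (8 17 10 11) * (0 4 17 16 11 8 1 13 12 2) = (0 4 17 10 8 16 11 1 13 5 14)(2 12) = [4, 13, 12, 3, 17, 14, 6, 7, 16, 9, 8, 1, 2, 5, 0, 15, 11, 10]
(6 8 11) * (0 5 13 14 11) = (0 5 13 14 11 6 8) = [5, 1, 2, 3, 4, 13, 8, 7, 0, 9, 10, 6, 12, 14, 11]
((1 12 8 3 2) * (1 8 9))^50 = (1 9 12)(2 3 8)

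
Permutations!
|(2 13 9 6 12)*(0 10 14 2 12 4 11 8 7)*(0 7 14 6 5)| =11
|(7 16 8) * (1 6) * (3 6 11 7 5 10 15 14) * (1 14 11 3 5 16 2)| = 10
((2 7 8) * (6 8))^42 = (2 6)(7 8)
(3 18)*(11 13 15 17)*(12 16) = [0, 1, 2, 18, 4, 5, 6, 7, 8, 9, 10, 13, 16, 15, 14, 17, 12, 11, 3] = (3 18)(11 13 15 17)(12 16)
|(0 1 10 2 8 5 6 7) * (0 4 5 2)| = |(0 1 10)(2 8)(4 5 6 7)| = 12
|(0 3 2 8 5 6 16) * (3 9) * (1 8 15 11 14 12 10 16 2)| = |(0 9 3 1 8 5 6 2 15 11 14 12 10 16)| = 14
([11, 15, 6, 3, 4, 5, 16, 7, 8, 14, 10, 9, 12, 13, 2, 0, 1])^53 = (0 15 1 16 6 2 14 9 11)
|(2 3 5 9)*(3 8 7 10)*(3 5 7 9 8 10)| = 10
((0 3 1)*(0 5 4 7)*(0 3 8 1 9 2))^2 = ((0 8 1 5 4 7 3 9 2))^2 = (0 1 4 3 2 8 5 7 9)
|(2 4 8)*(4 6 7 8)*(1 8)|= 5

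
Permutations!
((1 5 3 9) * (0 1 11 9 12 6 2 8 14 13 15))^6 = (0 2 1 8 5 14 3 13 12 15 6)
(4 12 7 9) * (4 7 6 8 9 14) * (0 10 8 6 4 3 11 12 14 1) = (0 10 8 9 7 1)(3 11 12 4 14) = [10, 0, 2, 11, 14, 5, 6, 1, 9, 7, 8, 12, 4, 13, 3]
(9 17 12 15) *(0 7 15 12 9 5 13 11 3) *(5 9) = (0 7 15 9 17 5 13 11 3) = [7, 1, 2, 0, 4, 13, 6, 15, 8, 17, 10, 3, 12, 11, 14, 9, 16, 5]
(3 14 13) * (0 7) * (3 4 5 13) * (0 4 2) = (0 7 4 5 13 2)(3 14) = [7, 1, 0, 14, 5, 13, 6, 4, 8, 9, 10, 11, 12, 2, 3]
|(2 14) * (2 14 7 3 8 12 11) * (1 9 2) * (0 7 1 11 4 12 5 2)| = 8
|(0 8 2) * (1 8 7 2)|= 6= |(0 7 2)(1 8)|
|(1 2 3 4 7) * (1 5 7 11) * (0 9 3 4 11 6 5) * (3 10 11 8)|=|(0 9 10 11 1 2 4 6 5 7)(3 8)|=10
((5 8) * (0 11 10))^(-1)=(0 10 11)(5 8)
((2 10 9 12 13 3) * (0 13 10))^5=(0 13 3 2)(9 10 12)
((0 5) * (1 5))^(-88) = ((0 1 5))^(-88) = (0 5 1)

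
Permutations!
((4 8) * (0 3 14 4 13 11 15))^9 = ((0 3 14 4 8 13 11 15))^9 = (0 3 14 4 8 13 11 15)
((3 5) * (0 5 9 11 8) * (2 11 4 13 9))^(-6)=(13)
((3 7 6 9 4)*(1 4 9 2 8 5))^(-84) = (9)(1 6)(2 4)(3 8)(5 7) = ((9)(1 4 3 7 6 2 8 5))^(-84)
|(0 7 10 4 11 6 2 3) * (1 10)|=9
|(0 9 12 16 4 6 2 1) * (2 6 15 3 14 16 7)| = |(0 9 12 7 2 1)(3 14 16 4 15)| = 30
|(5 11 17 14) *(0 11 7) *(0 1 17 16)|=|(0 11 16)(1 17 14 5 7)|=15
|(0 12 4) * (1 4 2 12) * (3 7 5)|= 6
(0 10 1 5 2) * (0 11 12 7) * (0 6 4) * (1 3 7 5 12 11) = (0 10 3 7 6 4)(1 12 5 2) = [10, 12, 1, 7, 0, 2, 4, 6, 8, 9, 3, 11, 5]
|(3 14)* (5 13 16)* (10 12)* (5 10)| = 10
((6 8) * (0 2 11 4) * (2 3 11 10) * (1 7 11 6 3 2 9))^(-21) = (0 9 11 2 1 4 10 7)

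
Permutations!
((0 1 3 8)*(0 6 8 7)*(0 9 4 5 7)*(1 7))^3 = ((0 7 9 4 5 1 3)(6 8))^3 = (0 4 3 9 1 7 5)(6 8)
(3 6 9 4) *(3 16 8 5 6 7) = [0, 1, 2, 7, 16, 6, 9, 3, 5, 4, 10, 11, 12, 13, 14, 15, 8] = (3 7)(4 16 8 5 6 9)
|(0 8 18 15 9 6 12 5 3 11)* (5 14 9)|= 28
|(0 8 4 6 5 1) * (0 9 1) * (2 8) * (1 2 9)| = 7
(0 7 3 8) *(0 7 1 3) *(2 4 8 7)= [1, 3, 4, 7, 8, 5, 6, 0, 2]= (0 1 3 7)(2 4 8)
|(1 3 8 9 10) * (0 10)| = |(0 10 1 3 8 9)| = 6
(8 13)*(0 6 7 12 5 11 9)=(0 6 7 12 5 11 9)(8 13)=[6, 1, 2, 3, 4, 11, 7, 12, 13, 0, 10, 9, 5, 8]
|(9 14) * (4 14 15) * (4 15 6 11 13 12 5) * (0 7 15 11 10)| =|(0 7 15 11 13 12 5 4 14 9 6 10)| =12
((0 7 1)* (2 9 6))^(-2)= ((0 7 1)(2 9 6))^(-2)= (0 7 1)(2 9 6)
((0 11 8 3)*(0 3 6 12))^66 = (0 11 8 6 12)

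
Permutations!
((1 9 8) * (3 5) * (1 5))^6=(1 9 8 5 3)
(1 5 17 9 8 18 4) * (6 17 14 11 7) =[0, 5, 2, 3, 1, 14, 17, 6, 18, 8, 10, 7, 12, 13, 11, 15, 16, 9, 4] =(1 5 14 11 7 6 17 9 8 18 4)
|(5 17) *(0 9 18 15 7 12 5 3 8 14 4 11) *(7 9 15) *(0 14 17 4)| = |(0 15 9 18 7 12 5 4 11 14)(3 8 17)| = 30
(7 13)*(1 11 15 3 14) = (1 11 15 3 14)(7 13) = [0, 11, 2, 14, 4, 5, 6, 13, 8, 9, 10, 15, 12, 7, 1, 3]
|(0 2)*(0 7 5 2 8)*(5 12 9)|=10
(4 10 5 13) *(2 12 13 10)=(2 12 13 4)(5 10)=[0, 1, 12, 3, 2, 10, 6, 7, 8, 9, 5, 11, 13, 4]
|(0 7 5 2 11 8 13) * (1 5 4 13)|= |(0 7 4 13)(1 5 2 11 8)|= 20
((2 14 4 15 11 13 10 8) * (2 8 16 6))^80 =(2 6 16 10 13 11 15 4 14)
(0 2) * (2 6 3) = [6, 1, 0, 2, 4, 5, 3] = (0 6 3 2)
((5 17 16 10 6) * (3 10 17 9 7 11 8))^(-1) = (3 8 11 7 9 5 6 10)(16 17) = ((3 10 6 5 9 7 11 8)(16 17))^(-1)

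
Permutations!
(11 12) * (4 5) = (4 5)(11 12) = [0, 1, 2, 3, 5, 4, 6, 7, 8, 9, 10, 12, 11]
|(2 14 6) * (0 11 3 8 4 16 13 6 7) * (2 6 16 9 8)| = |(0 11 3 2 14 7)(4 9 8)(13 16)| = 6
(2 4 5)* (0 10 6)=(0 10 6)(2 4 5)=[10, 1, 4, 3, 5, 2, 0, 7, 8, 9, 6]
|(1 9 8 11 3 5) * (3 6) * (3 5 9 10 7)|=9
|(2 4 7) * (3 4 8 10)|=6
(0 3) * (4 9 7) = (0 3)(4 9 7) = [3, 1, 2, 0, 9, 5, 6, 4, 8, 7]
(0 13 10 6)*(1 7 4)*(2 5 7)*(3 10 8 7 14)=(0 13 8 7 4 1 2 5 14 3 10 6)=[13, 2, 5, 10, 1, 14, 0, 4, 7, 9, 6, 11, 12, 8, 3]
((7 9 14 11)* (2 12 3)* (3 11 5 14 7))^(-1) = ((2 12 11 3)(5 14)(7 9))^(-1) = (2 3 11 12)(5 14)(7 9)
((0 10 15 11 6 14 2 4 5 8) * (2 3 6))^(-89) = (0 8 5 4 2 11 15 10)(3 6 14)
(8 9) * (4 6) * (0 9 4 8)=[9, 1, 2, 3, 6, 5, 8, 7, 4, 0]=(0 9)(4 6 8)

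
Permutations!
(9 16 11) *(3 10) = (3 10)(9 16 11) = [0, 1, 2, 10, 4, 5, 6, 7, 8, 16, 3, 9, 12, 13, 14, 15, 11]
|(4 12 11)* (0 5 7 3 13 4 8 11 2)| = |(0 5 7 3 13 4 12 2)(8 11)| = 8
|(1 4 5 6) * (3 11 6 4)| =4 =|(1 3 11 6)(4 5)|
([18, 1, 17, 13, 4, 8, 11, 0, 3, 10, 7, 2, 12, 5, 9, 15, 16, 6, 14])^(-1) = [7, 1, 11, 8, 4, 13, 17, 10, 5, 14, 9, 6, 12, 3, 18, 15, 16, 2, 0]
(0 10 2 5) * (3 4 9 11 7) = (0 10 2 5)(3 4 9 11 7) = [10, 1, 5, 4, 9, 0, 6, 3, 8, 11, 2, 7]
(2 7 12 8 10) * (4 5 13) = (2 7 12 8 10)(4 5 13) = [0, 1, 7, 3, 5, 13, 6, 12, 10, 9, 2, 11, 8, 4]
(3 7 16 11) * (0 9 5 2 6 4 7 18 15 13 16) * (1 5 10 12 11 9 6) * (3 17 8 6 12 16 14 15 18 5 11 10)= [12, 11, 1, 5, 7, 2, 4, 0, 6, 3, 16, 17, 10, 14, 15, 13, 9, 8, 18]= (18)(0 12 10 16 9 3 5 2 1 11 17 8 6 4 7)(13 14 15)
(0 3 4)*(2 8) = (0 3 4)(2 8) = [3, 1, 8, 4, 0, 5, 6, 7, 2]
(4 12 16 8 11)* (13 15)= [0, 1, 2, 3, 12, 5, 6, 7, 11, 9, 10, 4, 16, 15, 14, 13, 8]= (4 12 16 8 11)(13 15)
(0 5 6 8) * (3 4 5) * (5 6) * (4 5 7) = (0 3 5 7 4 6 8) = [3, 1, 2, 5, 6, 7, 8, 4, 0]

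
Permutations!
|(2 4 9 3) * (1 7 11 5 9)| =8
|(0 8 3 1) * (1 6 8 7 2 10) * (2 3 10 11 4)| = 21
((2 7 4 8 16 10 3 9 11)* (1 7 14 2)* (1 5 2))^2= (1 4 16 3 11 2)(5 14 7 8 10 9)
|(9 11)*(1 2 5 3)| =4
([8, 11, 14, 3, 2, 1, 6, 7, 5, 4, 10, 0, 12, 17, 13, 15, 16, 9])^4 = [11, 5, 9, 3, 17, 8, 6, 7, 0, 13, 10, 1, 12, 2, 4, 15, 16, 14]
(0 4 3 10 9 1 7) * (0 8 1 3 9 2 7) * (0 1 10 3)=(0 4 9)(2 7 8 10)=[4, 1, 7, 3, 9, 5, 6, 8, 10, 0, 2]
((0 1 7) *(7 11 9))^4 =(0 7 9 11 1) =((0 1 11 9 7))^4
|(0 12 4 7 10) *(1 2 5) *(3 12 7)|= 3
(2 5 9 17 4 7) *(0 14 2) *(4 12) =(0 14 2 5 9 17 12 4 7) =[14, 1, 5, 3, 7, 9, 6, 0, 8, 17, 10, 11, 4, 13, 2, 15, 16, 12]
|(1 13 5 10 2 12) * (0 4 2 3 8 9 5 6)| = |(0 4 2 12 1 13 6)(3 8 9 5 10)| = 35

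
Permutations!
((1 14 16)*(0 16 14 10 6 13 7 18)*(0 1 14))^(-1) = ((0 16 14)(1 10 6 13 7 18))^(-1) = (0 14 16)(1 18 7 13 6 10)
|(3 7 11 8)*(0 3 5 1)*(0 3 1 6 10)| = |(0 1 3 7 11 8 5 6 10)| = 9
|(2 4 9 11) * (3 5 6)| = 12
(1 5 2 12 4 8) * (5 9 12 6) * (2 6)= (1 9 12 4 8)(5 6)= [0, 9, 2, 3, 8, 6, 5, 7, 1, 12, 10, 11, 4]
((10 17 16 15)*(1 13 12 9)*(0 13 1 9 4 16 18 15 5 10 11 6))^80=(0 18 16)(4 6 17)(5 13 15)(10 12 11)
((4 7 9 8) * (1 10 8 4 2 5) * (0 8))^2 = ((0 8 2 5 1 10)(4 7 9))^2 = (0 2 1)(4 9 7)(5 10 8)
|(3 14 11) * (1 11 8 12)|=6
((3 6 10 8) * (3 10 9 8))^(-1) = ((3 6 9 8 10))^(-1) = (3 10 8 9 6)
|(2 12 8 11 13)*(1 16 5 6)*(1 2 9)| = 10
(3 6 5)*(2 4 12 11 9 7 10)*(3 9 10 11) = (2 4 12 3 6 5 9 7 11 10) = [0, 1, 4, 6, 12, 9, 5, 11, 8, 7, 2, 10, 3]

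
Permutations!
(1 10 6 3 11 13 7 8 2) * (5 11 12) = (1 10 6 3 12 5 11 13 7 8 2) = [0, 10, 1, 12, 4, 11, 3, 8, 2, 9, 6, 13, 5, 7]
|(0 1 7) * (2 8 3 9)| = |(0 1 7)(2 8 3 9)| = 12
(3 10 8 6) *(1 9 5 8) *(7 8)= (1 9 5 7 8 6 3 10)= [0, 9, 2, 10, 4, 7, 3, 8, 6, 5, 1]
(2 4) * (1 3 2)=(1 3 2 4)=[0, 3, 4, 2, 1]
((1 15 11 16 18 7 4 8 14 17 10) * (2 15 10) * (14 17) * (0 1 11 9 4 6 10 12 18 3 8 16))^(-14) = ((0 1 12 18 7 6 10 11)(2 15 9 4 16 3 8 17))^(-14) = (0 12 7 10)(1 18 6 11)(2 9 16 8)(3 17 15 4)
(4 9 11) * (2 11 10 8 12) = (2 11 4 9 10 8 12) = [0, 1, 11, 3, 9, 5, 6, 7, 12, 10, 8, 4, 2]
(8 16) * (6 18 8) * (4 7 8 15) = (4 7 8 16 6 18 15) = [0, 1, 2, 3, 7, 5, 18, 8, 16, 9, 10, 11, 12, 13, 14, 4, 6, 17, 15]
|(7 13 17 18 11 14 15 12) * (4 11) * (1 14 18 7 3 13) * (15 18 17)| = 28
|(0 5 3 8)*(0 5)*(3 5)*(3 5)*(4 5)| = 4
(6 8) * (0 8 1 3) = (0 8 6 1 3) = [8, 3, 2, 0, 4, 5, 1, 7, 6]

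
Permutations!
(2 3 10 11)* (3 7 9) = [0, 1, 7, 10, 4, 5, 6, 9, 8, 3, 11, 2] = (2 7 9 3 10 11)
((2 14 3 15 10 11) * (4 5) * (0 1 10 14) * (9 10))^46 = ((0 1 9 10 11 2)(3 15 14)(4 5))^46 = (0 11 9)(1 2 10)(3 15 14)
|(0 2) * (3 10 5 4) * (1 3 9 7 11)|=|(0 2)(1 3 10 5 4 9 7 11)|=8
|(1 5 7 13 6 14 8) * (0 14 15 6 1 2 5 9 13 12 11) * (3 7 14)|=|(0 3 7 12 11)(1 9 13)(2 5 14 8)(6 15)|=60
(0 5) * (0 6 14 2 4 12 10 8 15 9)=[5, 1, 4, 3, 12, 6, 14, 7, 15, 0, 8, 11, 10, 13, 2, 9]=(0 5 6 14 2 4 12 10 8 15 9)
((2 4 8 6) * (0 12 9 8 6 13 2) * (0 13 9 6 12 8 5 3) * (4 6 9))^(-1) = ((0 8 4 12 9 5 3)(2 6 13))^(-1) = (0 3 5 9 12 4 8)(2 13 6)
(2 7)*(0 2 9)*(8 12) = (0 2 7 9)(8 12) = [2, 1, 7, 3, 4, 5, 6, 9, 12, 0, 10, 11, 8]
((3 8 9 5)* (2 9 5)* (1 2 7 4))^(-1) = (1 4 7 9 2)(3 5 8)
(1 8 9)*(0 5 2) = (0 5 2)(1 8 9) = [5, 8, 0, 3, 4, 2, 6, 7, 9, 1]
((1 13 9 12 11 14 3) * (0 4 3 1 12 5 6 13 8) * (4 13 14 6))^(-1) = ((0 13 9 5 4 3 12 11 6 14 1 8))^(-1) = (0 8 1 14 6 11 12 3 4 5 9 13)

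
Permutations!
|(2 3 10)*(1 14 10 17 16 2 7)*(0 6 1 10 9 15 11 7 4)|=|(0 6 1 14 9 15 11 7 10 4)(2 3 17 16)|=20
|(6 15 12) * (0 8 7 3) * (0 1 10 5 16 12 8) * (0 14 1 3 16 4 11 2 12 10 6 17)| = 15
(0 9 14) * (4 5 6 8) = (0 9 14)(4 5 6 8) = [9, 1, 2, 3, 5, 6, 8, 7, 4, 14, 10, 11, 12, 13, 0]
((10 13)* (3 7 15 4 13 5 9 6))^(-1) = (3 6 9 5 10 13 4 15 7)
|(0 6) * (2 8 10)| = |(0 6)(2 8 10)| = 6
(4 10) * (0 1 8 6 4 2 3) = (0 1 8 6 4 10 2 3) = [1, 8, 3, 0, 10, 5, 4, 7, 6, 9, 2]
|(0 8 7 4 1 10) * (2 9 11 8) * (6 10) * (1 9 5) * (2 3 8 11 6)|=|(11)(0 3 8 7 4 9 6 10)(1 2 5)|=24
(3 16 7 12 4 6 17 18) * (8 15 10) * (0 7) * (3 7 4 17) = [4, 1, 2, 16, 6, 5, 3, 12, 15, 9, 8, 11, 17, 13, 14, 10, 0, 18, 7] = (0 4 6 3 16)(7 12 17 18)(8 15 10)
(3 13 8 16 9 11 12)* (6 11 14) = (3 13 8 16 9 14 6 11 12) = [0, 1, 2, 13, 4, 5, 11, 7, 16, 14, 10, 12, 3, 8, 6, 15, 9]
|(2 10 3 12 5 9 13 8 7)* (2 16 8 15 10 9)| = |(2 9 13 15 10 3 12 5)(7 16 8)| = 24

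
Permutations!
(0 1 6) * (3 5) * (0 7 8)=(0 1 6 7 8)(3 5)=[1, 6, 2, 5, 4, 3, 7, 8, 0]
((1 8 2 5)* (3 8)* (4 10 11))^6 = (11)(1 3 8 2 5)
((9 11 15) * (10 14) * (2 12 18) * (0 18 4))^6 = (0 18 2 12 4)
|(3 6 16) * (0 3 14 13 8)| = 7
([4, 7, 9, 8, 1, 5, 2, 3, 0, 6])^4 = [3, 0, 9, 1, 8, 5, 2, 4, 7, 6]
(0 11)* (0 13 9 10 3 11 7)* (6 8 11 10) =(0 7)(3 10)(6 8 11 13 9) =[7, 1, 2, 10, 4, 5, 8, 0, 11, 6, 3, 13, 12, 9]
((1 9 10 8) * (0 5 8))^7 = (0 5 8 1 9 10)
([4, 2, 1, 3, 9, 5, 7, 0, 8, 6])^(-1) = [7, 2, 1, 3, 0, 5, 9, 6, 8, 4]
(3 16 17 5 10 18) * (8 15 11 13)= (3 16 17 5 10 18)(8 15 11 13)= [0, 1, 2, 16, 4, 10, 6, 7, 15, 9, 18, 13, 12, 8, 14, 11, 17, 5, 3]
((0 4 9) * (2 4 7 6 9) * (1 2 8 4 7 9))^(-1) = ((0 9)(1 2 7 6)(4 8))^(-1) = (0 9)(1 6 7 2)(4 8)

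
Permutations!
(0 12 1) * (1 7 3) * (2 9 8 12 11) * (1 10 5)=(0 11 2 9 8 12 7 3 10 5 1)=[11, 0, 9, 10, 4, 1, 6, 3, 12, 8, 5, 2, 7]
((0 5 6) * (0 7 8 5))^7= (5 8 7 6)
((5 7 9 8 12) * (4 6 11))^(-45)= ((4 6 11)(5 7 9 8 12))^(-45)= (12)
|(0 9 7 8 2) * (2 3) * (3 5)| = |(0 9 7 8 5 3 2)| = 7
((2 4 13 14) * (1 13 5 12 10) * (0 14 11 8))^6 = (0 10 14 1 2 13 4 11 5 8 12)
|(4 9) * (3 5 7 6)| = 4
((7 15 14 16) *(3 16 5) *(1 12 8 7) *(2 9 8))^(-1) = (1 16 3 5 14 15 7 8 9 2 12)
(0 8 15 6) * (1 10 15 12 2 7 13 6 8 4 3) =(0 4 3 1 10 15 8 12 2 7 13 6) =[4, 10, 7, 1, 3, 5, 0, 13, 12, 9, 15, 11, 2, 6, 14, 8]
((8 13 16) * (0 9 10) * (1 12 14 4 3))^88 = ((0 9 10)(1 12 14 4 3)(8 13 16))^88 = (0 9 10)(1 4 12 3 14)(8 13 16)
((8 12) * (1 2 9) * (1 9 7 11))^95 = ((1 2 7 11)(8 12))^95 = (1 11 7 2)(8 12)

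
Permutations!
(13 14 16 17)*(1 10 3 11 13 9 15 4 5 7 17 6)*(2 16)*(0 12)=[12, 10, 16, 11, 5, 7, 1, 17, 8, 15, 3, 13, 0, 14, 2, 4, 6, 9]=(0 12)(1 10 3 11 13 14 2 16 6)(4 5 7 17 9 15)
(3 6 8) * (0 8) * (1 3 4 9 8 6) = (0 6)(1 3)(4 9 8) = [6, 3, 2, 1, 9, 5, 0, 7, 4, 8]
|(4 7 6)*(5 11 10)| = |(4 7 6)(5 11 10)| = 3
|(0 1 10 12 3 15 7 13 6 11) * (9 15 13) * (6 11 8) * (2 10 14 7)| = |(0 1 14 7 9 15 2 10 12 3 13 11)(6 8)| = 12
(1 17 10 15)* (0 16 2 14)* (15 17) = (0 16 2 14)(1 15)(10 17) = [16, 15, 14, 3, 4, 5, 6, 7, 8, 9, 17, 11, 12, 13, 0, 1, 2, 10]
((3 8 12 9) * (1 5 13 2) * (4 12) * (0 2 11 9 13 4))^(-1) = ((0 2 1 5 4 12 13 11 9 3 8))^(-1) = (0 8 3 9 11 13 12 4 5 1 2)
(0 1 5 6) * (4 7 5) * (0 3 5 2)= (0 1 4 7 2)(3 5 6)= [1, 4, 0, 5, 7, 6, 3, 2]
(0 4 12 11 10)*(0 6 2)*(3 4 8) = (0 8 3 4 12 11 10 6 2) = [8, 1, 0, 4, 12, 5, 2, 7, 3, 9, 6, 10, 11]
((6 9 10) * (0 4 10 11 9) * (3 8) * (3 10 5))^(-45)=((0 4 5 3 8 10 6)(9 11))^(-45)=(0 8 4 10 5 6 3)(9 11)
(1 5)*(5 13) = (1 13 5) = [0, 13, 2, 3, 4, 1, 6, 7, 8, 9, 10, 11, 12, 5]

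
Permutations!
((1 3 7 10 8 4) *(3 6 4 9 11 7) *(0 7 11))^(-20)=(11)(1 6 4)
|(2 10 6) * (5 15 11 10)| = |(2 5 15 11 10 6)| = 6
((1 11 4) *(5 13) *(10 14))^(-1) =((1 11 4)(5 13)(10 14))^(-1) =(1 4 11)(5 13)(10 14)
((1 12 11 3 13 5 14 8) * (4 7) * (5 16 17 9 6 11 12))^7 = ((1 5 14 8)(3 13 16 17 9 6 11)(4 7))^7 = (17)(1 8 14 5)(4 7)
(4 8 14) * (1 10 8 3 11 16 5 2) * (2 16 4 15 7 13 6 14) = [0, 10, 1, 11, 3, 16, 14, 13, 2, 9, 8, 4, 12, 6, 15, 7, 5] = (1 10 8 2)(3 11 4)(5 16)(6 14 15 7 13)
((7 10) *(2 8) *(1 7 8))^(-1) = (1 2 8 10 7)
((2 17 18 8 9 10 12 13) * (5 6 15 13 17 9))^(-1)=(2 13 15 6 5 8 18 17 12 10 9)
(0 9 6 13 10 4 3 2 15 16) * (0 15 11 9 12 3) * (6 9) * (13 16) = (0 12 3 2 11 6 16 15 13 10 4) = [12, 1, 11, 2, 0, 5, 16, 7, 8, 9, 4, 6, 3, 10, 14, 13, 15]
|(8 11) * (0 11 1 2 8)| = |(0 11)(1 2 8)| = 6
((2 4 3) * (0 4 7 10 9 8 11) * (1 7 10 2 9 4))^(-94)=((0 1 7 2 10 4 3 9 8 11))^(-94)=(0 3 7 8 10)(1 9 2 11 4)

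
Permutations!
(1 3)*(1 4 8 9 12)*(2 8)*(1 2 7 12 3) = [0, 1, 8, 4, 7, 5, 6, 12, 9, 3, 10, 11, 2] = (2 8 9 3 4 7 12)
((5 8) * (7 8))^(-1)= (5 8 7)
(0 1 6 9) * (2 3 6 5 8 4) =[1, 5, 3, 6, 2, 8, 9, 7, 4, 0] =(0 1 5 8 4 2 3 6 9)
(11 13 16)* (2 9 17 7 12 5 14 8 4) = (2 9 17 7 12 5 14 8 4)(11 13 16) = [0, 1, 9, 3, 2, 14, 6, 12, 4, 17, 10, 13, 5, 16, 8, 15, 11, 7]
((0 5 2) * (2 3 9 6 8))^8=(0 5 3 9 6 8 2)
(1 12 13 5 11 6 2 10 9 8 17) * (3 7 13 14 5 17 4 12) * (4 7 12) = (1 3 12 14 5 11 6 2 10 9 8 7 13 17) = [0, 3, 10, 12, 4, 11, 2, 13, 7, 8, 9, 6, 14, 17, 5, 15, 16, 1]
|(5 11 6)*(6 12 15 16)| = 6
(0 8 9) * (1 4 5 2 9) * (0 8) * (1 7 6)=[0, 4, 9, 3, 5, 2, 1, 6, 7, 8]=(1 4 5 2 9 8 7 6)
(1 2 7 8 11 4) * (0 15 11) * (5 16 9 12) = (0 15 11 4 1 2 7 8)(5 16 9 12) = [15, 2, 7, 3, 1, 16, 6, 8, 0, 12, 10, 4, 5, 13, 14, 11, 9]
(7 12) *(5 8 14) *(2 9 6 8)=[0, 1, 9, 3, 4, 2, 8, 12, 14, 6, 10, 11, 7, 13, 5]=(2 9 6 8 14 5)(7 12)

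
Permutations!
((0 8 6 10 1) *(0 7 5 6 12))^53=((0 8 12)(1 7 5 6 10))^53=(0 12 8)(1 6 7 10 5)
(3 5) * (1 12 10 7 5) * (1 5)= (1 12 10 7)(3 5)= [0, 12, 2, 5, 4, 3, 6, 1, 8, 9, 7, 11, 10]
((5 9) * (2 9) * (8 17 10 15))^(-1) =(2 5 9)(8 15 10 17)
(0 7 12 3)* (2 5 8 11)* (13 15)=(0 7 12 3)(2 5 8 11)(13 15)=[7, 1, 5, 0, 4, 8, 6, 12, 11, 9, 10, 2, 3, 15, 14, 13]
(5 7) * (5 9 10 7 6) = (5 6)(7 9 10) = [0, 1, 2, 3, 4, 6, 5, 9, 8, 10, 7]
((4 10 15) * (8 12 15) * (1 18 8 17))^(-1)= ((1 18 8 12 15 4 10 17))^(-1)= (1 17 10 4 15 12 8 18)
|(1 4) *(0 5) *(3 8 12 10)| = |(0 5)(1 4)(3 8 12 10)| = 4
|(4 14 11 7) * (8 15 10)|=|(4 14 11 7)(8 15 10)|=12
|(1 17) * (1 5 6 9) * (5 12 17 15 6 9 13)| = 6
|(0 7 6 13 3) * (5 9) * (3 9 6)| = 12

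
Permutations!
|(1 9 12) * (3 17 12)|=5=|(1 9 3 17 12)|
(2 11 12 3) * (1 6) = (1 6)(2 11 12 3) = [0, 6, 11, 2, 4, 5, 1, 7, 8, 9, 10, 12, 3]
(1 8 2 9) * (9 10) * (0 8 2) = [8, 2, 10, 3, 4, 5, 6, 7, 0, 1, 9] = (0 8)(1 2 10 9)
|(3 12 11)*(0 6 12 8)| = 6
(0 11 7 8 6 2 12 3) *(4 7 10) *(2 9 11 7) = (0 7 8 6 9 11 10 4 2 12 3) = [7, 1, 12, 0, 2, 5, 9, 8, 6, 11, 4, 10, 3]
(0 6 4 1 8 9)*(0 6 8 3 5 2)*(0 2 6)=(0 8 9)(1 3 5 6 4)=[8, 3, 2, 5, 1, 6, 4, 7, 9, 0]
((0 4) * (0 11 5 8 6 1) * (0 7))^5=(0 6 11 7 8 4 1 5)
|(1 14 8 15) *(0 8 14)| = |(0 8 15 1)| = 4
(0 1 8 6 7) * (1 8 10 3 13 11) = (0 8 6 7)(1 10 3 13 11) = [8, 10, 2, 13, 4, 5, 7, 0, 6, 9, 3, 1, 12, 11]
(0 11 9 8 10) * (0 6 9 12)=(0 11 12)(6 9 8 10)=[11, 1, 2, 3, 4, 5, 9, 7, 10, 8, 6, 12, 0]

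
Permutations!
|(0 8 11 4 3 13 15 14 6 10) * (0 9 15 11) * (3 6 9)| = 6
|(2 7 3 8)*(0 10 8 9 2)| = |(0 10 8)(2 7 3 9)| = 12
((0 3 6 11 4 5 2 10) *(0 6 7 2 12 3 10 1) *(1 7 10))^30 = ((0 1)(2 7)(3 10 6 11 4 5 12))^30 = (3 6 4 12 10 11 5)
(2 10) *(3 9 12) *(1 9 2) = (1 9 12 3 2 10) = [0, 9, 10, 2, 4, 5, 6, 7, 8, 12, 1, 11, 3]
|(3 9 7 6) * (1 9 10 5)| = 7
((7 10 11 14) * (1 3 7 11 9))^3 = (1 10 3 9 7)(11 14)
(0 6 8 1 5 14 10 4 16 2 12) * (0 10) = (0 6 8 1 5 14)(2 12 10 4 16) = [6, 5, 12, 3, 16, 14, 8, 7, 1, 9, 4, 11, 10, 13, 0, 15, 2]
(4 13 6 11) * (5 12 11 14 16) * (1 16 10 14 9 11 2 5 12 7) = (1 16 12 2 5 7)(4 13 6 9 11)(10 14) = [0, 16, 5, 3, 13, 7, 9, 1, 8, 11, 14, 4, 2, 6, 10, 15, 12]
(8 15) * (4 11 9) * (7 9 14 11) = (4 7 9)(8 15)(11 14) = [0, 1, 2, 3, 7, 5, 6, 9, 15, 4, 10, 14, 12, 13, 11, 8]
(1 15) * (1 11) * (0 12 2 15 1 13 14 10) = (0 12 2 15 11 13 14 10) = [12, 1, 15, 3, 4, 5, 6, 7, 8, 9, 0, 13, 2, 14, 10, 11]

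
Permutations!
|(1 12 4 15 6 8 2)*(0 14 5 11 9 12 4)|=6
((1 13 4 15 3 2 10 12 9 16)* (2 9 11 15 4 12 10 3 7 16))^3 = ((1 13 12 11 15 7 16)(2 3 9))^3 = (1 11 16 12 7 13 15)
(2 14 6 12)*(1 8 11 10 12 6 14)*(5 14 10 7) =[0, 8, 1, 3, 4, 14, 6, 5, 11, 9, 12, 7, 2, 13, 10] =(1 8 11 7 5 14 10 12 2)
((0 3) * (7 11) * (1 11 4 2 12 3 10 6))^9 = ((0 10 6 1 11 7 4 2 12 3))^9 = (0 3 12 2 4 7 11 1 6 10)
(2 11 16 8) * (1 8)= (1 8 2 11 16)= [0, 8, 11, 3, 4, 5, 6, 7, 2, 9, 10, 16, 12, 13, 14, 15, 1]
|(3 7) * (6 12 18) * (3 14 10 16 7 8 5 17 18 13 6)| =60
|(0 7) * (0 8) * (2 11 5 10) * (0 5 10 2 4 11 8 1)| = 3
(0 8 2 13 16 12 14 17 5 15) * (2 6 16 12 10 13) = (0 8 6 16 10 13 12 14 17 5 15) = [8, 1, 2, 3, 4, 15, 16, 7, 6, 9, 13, 11, 14, 12, 17, 0, 10, 5]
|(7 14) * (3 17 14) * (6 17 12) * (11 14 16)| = 8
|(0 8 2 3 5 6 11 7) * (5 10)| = 9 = |(0 8 2 3 10 5 6 11 7)|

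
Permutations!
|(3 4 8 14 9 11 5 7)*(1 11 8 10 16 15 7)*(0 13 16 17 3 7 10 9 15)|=|(0 13 16)(1 11 5)(3 4 9 8 14 15 10 17)|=24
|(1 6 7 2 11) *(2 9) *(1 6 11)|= 6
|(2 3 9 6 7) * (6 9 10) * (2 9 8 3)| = 6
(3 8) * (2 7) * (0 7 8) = [7, 1, 8, 0, 4, 5, 6, 2, 3] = (0 7 2 8 3)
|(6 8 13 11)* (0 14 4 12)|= 4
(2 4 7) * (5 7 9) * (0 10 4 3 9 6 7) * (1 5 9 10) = [1, 5, 3, 10, 6, 0, 7, 2, 8, 9, 4] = (0 1 5)(2 3 10 4 6 7)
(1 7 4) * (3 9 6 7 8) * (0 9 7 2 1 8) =(0 9 6 2 1)(3 7 4 8) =[9, 0, 1, 7, 8, 5, 2, 4, 3, 6]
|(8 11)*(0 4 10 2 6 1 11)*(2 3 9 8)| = 12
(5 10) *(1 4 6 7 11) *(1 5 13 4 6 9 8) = (1 6 7 11 5 10 13 4 9 8) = [0, 6, 2, 3, 9, 10, 7, 11, 1, 8, 13, 5, 12, 4]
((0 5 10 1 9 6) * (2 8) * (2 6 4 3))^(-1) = (0 6 8 2 3 4 9 1 10 5)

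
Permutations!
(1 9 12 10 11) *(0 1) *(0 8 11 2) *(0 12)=(0 1 9)(2 12 10)(8 11)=[1, 9, 12, 3, 4, 5, 6, 7, 11, 0, 2, 8, 10]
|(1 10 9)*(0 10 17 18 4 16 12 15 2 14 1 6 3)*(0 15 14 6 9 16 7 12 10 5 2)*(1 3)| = |(0 5 2 6 1 17 18 4 7 12 14 3 15)(10 16)| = 26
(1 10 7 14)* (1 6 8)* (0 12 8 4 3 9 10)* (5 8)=(0 12 5 8 1)(3 9 10 7 14 6 4)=[12, 0, 2, 9, 3, 8, 4, 14, 1, 10, 7, 11, 5, 13, 6]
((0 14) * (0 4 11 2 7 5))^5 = ((0 14 4 11 2 7 5))^5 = (0 7 11 14 5 2 4)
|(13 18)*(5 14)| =2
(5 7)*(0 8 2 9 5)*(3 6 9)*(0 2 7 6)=[8, 1, 3, 0, 4, 6, 9, 2, 7, 5]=(0 8 7 2 3)(5 6 9)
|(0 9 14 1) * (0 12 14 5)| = 3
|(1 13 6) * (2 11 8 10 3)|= |(1 13 6)(2 11 8 10 3)|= 15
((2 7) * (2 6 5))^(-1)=((2 7 6 5))^(-1)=(2 5 6 7)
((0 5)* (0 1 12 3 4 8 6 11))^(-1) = ((0 5 1 12 3 4 8 6 11))^(-1) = (0 11 6 8 4 3 12 1 5)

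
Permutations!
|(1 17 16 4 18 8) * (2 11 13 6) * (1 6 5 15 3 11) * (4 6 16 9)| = 45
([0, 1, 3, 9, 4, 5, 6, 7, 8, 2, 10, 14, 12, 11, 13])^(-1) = (2 9 3)(11 13 14)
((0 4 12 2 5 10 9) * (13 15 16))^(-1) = ((0 4 12 2 5 10 9)(13 15 16))^(-1) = (0 9 10 5 2 12 4)(13 16 15)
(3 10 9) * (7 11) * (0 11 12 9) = (0 11 7 12 9 3 10) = [11, 1, 2, 10, 4, 5, 6, 12, 8, 3, 0, 7, 9]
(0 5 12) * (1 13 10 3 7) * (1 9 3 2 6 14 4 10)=(0 5 12)(1 13)(2 6 14 4 10)(3 7 9)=[5, 13, 6, 7, 10, 12, 14, 9, 8, 3, 2, 11, 0, 1, 4]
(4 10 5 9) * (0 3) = (0 3)(4 10 5 9) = [3, 1, 2, 0, 10, 9, 6, 7, 8, 4, 5]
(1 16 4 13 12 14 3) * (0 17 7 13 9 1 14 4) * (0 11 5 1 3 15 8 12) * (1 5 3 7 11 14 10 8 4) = [17, 16, 2, 10, 9, 5, 6, 13, 12, 7, 8, 3, 1, 0, 15, 4, 14, 11] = (0 17 11 3 10 8 12 1 16 14 15 4 9 7 13)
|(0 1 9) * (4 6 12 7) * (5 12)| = |(0 1 9)(4 6 5 12 7)| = 15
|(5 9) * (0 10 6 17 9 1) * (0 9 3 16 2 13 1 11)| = 12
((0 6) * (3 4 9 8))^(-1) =(0 6)(3 8 9 4) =((0 6)(3 4 9 8))^(-1)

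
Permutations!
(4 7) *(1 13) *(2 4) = (1 13)(2 4 7) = [0, 13, 4, 3, 7, 5, 6, 2, 8, 9, 10, 11, 12, 1]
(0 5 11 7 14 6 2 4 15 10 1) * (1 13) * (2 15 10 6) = (0 5 11 7 14 2 4 10 13 1)(6 15) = [5, 0, 4, 3, 10, 11, 15, 14, 8, 9, 13, 7, 12, 1, 2, 6]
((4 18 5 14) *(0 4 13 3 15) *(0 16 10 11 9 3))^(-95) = (0 4 18 5 14 13)(3 15 16 10 11 9)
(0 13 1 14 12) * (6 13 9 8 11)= (0 9 8 11 6 13 1 14 12)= [9, 14, 2, 3, 4, 5, 13, 7, 11, 8, 10, 6, 0, 1, 12]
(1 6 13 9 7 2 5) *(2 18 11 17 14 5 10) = (1 6 13 9 7 18 11 17 14 5)(2 10) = [0, 6, 10, 3, 4, 1, 13, 18, 8, 7, 2, 17, 12, 9, 5, 15, 16, 14, 11]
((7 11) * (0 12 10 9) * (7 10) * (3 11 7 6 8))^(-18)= (0 10 3 6)(8 12 9 11)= ((0 12 6 8 3 11 10 9))^(-18)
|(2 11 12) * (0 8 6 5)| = |(0 8 6 5)(2 11 12)| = 12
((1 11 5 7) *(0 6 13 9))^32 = ((0 6 13 9)(1 11 5 7))^32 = (13)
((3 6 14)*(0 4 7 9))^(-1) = (0 9 7 4)(3 14 6)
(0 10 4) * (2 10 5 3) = (0 5 3 2 10 4) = [5, 1, 10, 2, 0, 3, 6, 7, 8, 9, 4]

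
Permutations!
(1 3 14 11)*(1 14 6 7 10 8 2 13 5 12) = (1 3 6 7 10 8 2 13 5 12)(11 14) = [0, 3, 13, 6, 4, 12, 7, 10, 2, 9, 8, 14, 1, 5, 11]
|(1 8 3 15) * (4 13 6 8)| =|(1 4 13 6 8 3 15)| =7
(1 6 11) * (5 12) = [0, 6, 2, 3, 4, 12, 11, 7, 8, 9, 10, 1, 5] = (1 6 11)(5 12)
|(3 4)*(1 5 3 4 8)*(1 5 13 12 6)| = 12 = |(1 13 12 6)(3 8 5)|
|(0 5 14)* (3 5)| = 4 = |(0 3 5 14)|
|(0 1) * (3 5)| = |(0 1)(3 5)| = 2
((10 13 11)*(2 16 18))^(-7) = ((2 16 18)(10 13 11))^(-7) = (2 18 16)(10 11 13)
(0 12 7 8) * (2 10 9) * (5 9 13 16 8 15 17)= (0 12 7 15 17 5 9 2 10 13 16 8)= [12, 1, 10, 3, 4, 9, 6, 15, 0, 2, 13, 11, 7, 16, 14, 17, 8, 5]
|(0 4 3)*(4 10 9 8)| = 6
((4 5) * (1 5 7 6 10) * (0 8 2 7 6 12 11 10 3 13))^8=((0 8 2 7 12 11 10 1 5 4 6 3 13))^8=(0 5 7 3 10 8 4 12 13 1 2 6 11)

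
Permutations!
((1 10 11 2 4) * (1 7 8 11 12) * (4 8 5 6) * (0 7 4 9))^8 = ((0 7 5 6 9)(1 10 12)(2 8 11))^8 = (0 6 7 9 5)(1 12 10)(2 11 8)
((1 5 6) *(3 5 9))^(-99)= (1 9 3 5 6)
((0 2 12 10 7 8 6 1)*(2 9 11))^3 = (0 2 7 1 11 10 6 9 12 8)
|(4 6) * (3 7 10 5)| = 4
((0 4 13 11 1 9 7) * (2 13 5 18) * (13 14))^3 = ((0 4 5 18 2 14 13 11 1 9 7))^3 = (0 18 13 9 4 2 11 7 5 14 1)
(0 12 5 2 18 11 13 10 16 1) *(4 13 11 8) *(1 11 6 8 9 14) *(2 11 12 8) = (0 8 4 13 10 16 12 5 11 6 2 18 9 14 1) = [8, 0, 18, 3, 13, 11, 2, 7, 4, 14, 16, 6, 5, 10, 1, 15, 12, 17, 9]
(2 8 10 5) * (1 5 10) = (10)(1 5 2 8) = [0, 5, 8, 3, 4, 2, 6, 7, 1, 9, 10]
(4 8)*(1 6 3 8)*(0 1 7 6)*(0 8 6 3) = (0 1 8 4 7 3 6) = [1, 8, 2, 6, 7, 5, 0, 3, 4]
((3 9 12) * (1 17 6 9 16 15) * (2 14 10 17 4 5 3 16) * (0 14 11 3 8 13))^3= ((0 14 10 17 6 9 12 16 15 1 4 5 8 13)(2 11 3))^3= (0 17 12 1 8 14 6 16 4 13 10 9 15 5)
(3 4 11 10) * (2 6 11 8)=(2 6 11 10 3 4 8)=[0, 1, 6, 4, 8, 5, 11, 7, 2, 9, 3, 10]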